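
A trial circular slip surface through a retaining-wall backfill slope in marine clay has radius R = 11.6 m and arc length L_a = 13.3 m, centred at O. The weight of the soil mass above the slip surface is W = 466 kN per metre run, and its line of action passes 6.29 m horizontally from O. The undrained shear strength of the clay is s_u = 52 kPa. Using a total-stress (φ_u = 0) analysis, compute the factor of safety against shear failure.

FS = 2.74

Taking moments about the centre O, the resisting moment is provided by the undrained shear strength acting along the arc:
M_R = s_u·L_a·R = 52·13.30·11.6 = 8022.6 kN·m/m
M_D = W·d = 466·6.29 = 2931.1 kN·m/m
FS = M_R / M_D = 8022.6 / 2931.1 = 2.737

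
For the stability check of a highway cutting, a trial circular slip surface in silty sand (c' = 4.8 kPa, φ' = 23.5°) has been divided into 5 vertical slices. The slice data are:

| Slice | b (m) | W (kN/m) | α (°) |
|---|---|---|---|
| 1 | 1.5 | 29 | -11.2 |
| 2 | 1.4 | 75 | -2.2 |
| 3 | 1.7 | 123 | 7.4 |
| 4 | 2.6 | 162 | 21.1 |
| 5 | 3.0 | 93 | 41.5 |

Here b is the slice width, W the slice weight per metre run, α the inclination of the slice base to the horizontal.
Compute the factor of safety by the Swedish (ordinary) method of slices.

FS = 1.96

Ordinary method of slices: FS = Σ[c'·Δl_i + (W_i cosα_i)·tanφ'] / Σ W_i sinα_i, with Δl_i = b_i / cosα_i.
Slice 1: Δl = 1.5/cos(-11.2°) = 1.529 m; N'_1 = 29·cos(-11.2°) = 28.4; c'Δl = 7.34; W sinα = -5.6
Slice 2: Δl = 1.4/cos(-2.2°) = 1.401 m; N'_2 = 75·cos(-2.2°) = 74.9; c'Δl = 6.72; W sinα = -2.9
Slice 3: Δl = 1.7/cos7.4° = 1.714 m; N'_3 = 123·cos7.4° = 122.0; c'Δl = 8.23; W sinα = 15.8
Slice 4: Δl = 2.6/cos21.1° = 2.787 m; N'_4 = 162·cos21.1° = 151.1; c'Δl = 13.38; W sinα = 58.3
Slice 5: Δl = 3.0/cos41.5° = 4.006 m; N'_5 = 93·cos41.5° = 69.7; c'Δl = 19.23; W sinα = 61.6
Σc'Δl = 54.9 kN/m; ΣN' = 446.2 kN/m; ΣW sinα = 127.3 kN/m
Resisting = 54.9 + 446.2·tan23.5° = 54.9 + 194.0 = 248.9 kN/m
FS = 248.9 / 127.3 = 1.956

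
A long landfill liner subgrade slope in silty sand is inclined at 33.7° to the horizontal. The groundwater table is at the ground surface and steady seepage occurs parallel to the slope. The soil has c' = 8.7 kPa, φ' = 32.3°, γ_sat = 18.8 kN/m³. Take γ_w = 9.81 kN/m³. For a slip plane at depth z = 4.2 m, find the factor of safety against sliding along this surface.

With seepage parallel to the slope and the water table at the surface, the effective normal stress on the slip plane uses the buoyant unit weight γ' = γ_sat − γ_w while the driving shear stress uses γ_sat:
FS = [c' + γ' z cos²β tanφ'] / [γ_sat z sinβ cosβ]
γ' = 18.8 − 9.81 = 8.99 kN/m³
Numerator = 8.7 + 8.99·4.2·cos²33.7°·tan32.3° = 8.7 + 8.99·4.2·0.6921·0.6322 = 25.221 kPa
Denominator = 18.8·4.2·sin33.7°·cos33.7° = 18.8·4.2·0.5548·0.8320 = 36.448 kPa
FS = 25.221 / 36.448 = 0.692

FS = 0.69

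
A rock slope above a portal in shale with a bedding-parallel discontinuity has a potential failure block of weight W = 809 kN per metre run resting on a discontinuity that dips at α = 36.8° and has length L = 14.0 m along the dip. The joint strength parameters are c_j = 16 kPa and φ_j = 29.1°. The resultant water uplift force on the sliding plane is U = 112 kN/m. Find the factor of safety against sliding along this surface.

Resolving the block weight along and normal to the plane and applying the Mohr–Coulomb strength on the joint:
N' = W cosα − U = 809·cos36.8° − 112 = 535.8 kN/m
Driving force T = W sinα = 809·sin36.8° = 484.6 kN/m
Resisting force R = c_j·L + N'·tanφ_j = 16·14.0 + 535.8·tan29.1° = 224.0 + 298.2 = 522.2 kN/m
FS = R / T = 522.2 / 484.6 = 1.078

FS = 1.08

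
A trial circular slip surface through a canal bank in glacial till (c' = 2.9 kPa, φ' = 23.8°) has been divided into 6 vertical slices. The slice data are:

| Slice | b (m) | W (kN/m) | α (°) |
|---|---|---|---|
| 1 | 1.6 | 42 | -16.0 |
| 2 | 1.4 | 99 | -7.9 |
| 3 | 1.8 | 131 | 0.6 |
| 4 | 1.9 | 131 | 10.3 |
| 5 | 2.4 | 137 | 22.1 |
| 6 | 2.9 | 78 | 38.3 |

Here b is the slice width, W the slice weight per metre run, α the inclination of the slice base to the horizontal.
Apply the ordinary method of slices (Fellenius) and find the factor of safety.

FS = 2.98

Ordinary method of slices: FS = Σ[c'·Δl_i + (W_i cosα_i)·tanφ'] / Σ W_i sinα_i, with Δl_i = b_i / cosα_i.
Slice 1: Δl = 1.6/cos(-16.0°) = 1.664 m; N'_1 = 42·cos(-16.0°) = 40.4; c'Δl = 4.83; W sinα = -11.6
Slice 2: Δl = 1.4/cos(-7.9°) = 1.413 m; N'_2 = 99·cos(-7.9°) = 98.1; c'Δl = 4.10; W sinα = -13.6
Slice 3: Δl = 1.8/cos0.6° = 1.800 m; N'_3 = 131·cos0.6° = 131.0; c'Δl = 5.22; W sinα = 1.4
Slice 4: Δl = 1.9/cos10.3° = 1.931 m; N'_4 = 131·cos10.3° = 128.9; c'Δl = 5.60; W sinα = 23.4
Slice 5: Δl = 2.4/cos22.1° = 2.590 m; N'_5 = 137·cos22.1° = 126.9; c'Δl = 7.51; W sinα = 51.5
Slice 6: Δl = 2.9/cos38.3° = 3.695 m; N'_6 = 78·cos38.3° = 61.2; c'Δl = 10.72; W sinα = 48.3
Σc'Δl = 38.0 kN/m; ΣN' = 586.5 kN/m; ΣW sinα = 99.5 kN/m
Resisting = 38.0 + 586.5·tan23.8° = 38.0 + 258.7 = 296.6 kN/m
FS = 296.6 / 99.5 = 2.981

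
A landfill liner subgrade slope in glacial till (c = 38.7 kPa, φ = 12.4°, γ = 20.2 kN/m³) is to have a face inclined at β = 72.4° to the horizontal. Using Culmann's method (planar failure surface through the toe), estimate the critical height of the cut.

Culmann's analysis gives the critical failure plane at α_cr = (β + φ)/2 = (72.4 + 12.4)/2 = 42.4°, and the critical height
H_c = (4c/γ) · sinβ cosφ / [1 − cos(β − φ)]
    = (4·38.7/20.2) · sin72.4°·cos12.4° / [1 − cos(60.0°)]
    = 7.663 · 0.9532·0.9767 / [1 − 0.5000]
    = 7.663 · 0.9310 / 0.5000
    = 14.27 m

H_c = 14.27 m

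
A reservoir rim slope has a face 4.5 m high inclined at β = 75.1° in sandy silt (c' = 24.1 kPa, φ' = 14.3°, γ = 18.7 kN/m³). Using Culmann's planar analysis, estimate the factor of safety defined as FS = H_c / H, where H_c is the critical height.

FS = 2.09

H_c = (4c'/γ) · sinβ cosφ' / [1 − cos(β − φ')]
    = (4·24.1/18.7) · sin75.1°·cos14.3° / [1 − cos60.8°]
    = 5.155 · 0.9364 / 0.5121 = 9.43 m
FS = H_c / H = 9.43 / 4.5 = 2.095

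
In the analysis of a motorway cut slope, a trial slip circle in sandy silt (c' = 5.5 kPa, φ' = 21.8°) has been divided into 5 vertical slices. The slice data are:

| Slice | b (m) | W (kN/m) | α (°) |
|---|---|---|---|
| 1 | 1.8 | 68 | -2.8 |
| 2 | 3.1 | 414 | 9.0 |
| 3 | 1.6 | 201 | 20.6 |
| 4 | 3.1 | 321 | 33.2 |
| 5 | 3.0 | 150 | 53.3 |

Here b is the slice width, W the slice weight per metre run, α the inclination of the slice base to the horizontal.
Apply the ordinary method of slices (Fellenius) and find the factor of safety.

FS = 1.15

Ordinary method of slices: FS = Σ[c'·Δl_i + (W_i cosα_i)·tanφ'] / Σ W_i sinα_i, with Δl_i = b_i / cosα_i.
Slice 1: Δl = 1.8/cos(-2.8°) = 1.802 m; N'_1 = 68·cos(-2.8°) = 67.9; c'Δl = 9.91; W sinα = -3.3
Slice 2: Δl = 3.1/cos9.0° = 3.139 m; N'_2 = 414·cos9.0° = 408.9; c'Δl = 17.26; W sinα = 64.8
Slice 3: Δl = 1.6/cos20.6° = 1.709 m; N'_3 = 201·cos20.6° = 188.1; c'Δl = 9.40; W sinα = 70.7
Slice 4: Δl = 3.1/cos33.2° = 3.705 m; N'_4 = 321·cos33.2° = 268.6; c'Δl = 20.38; W sinα = 175.8
Slice 5: Δl = 3.0/cos53.3° = 5.020 m; N'_5 = 150·cos53.3° = 89.6; c'Δl = 27.61; W sinα = 120.3
Σc'Δl = 84.6 kN/m; ΣN' = 1023.2 kN/m; ΣW sinα = 428.2 kN/m
Resisting = 84.6 + 1023.2·tan21.8° = 84.6 + 409.3 = 493.8 kN/m
FS = 493.8 / 428.2 = 1.153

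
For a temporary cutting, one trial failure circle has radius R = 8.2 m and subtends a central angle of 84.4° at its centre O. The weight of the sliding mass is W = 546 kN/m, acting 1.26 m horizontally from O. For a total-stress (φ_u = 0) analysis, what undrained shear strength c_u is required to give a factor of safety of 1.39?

FS = c_u·L_a·R / (W·d), so c_u = FS·W·d / (L_a·R).
Arc length L_a = R·θ = 8.2·(84.4°·π/180) = 8.2·1.4731 = 12.08 m
c_u = 1.39·546·1.26 / (12.08·8.2) = 956.3 / 99.05 = 9.65 kPa

c_u = 9.7 kPa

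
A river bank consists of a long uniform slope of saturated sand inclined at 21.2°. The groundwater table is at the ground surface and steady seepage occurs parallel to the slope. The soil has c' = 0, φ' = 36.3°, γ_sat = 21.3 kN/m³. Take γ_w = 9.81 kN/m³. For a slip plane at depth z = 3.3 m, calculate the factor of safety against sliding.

FS = 1.02

With seepage parallel to the slope and the water table at the surface, the effective normal stress on the slip plane uses the buoyant unit weight γ' = γ_sat − γ_w while the driving shear stress uses γ_sat:
FS = [c' + γ' z cos²β tanφ'] / [γ_sat z sinβ cosβ]
(For c' = 0 this reduces to FS = (γ'/γ_sat)·tanφ'/tanβ.)
γ' = 21.3 − 9.81 = 11.49 kN/m³
Numerator = 0.0 + 11.49·3.3·cos²21.2°·tan36.3° = 0.0 + 11.49·3.3·0.8692·0.7346 = 24.210 kPa
Denominator = 21.3·3.3·sin21.2°·cos21.2° = 21.3·3.3·0.3616·0.9323 = 23.698 kPa
FS = 24.210 / 23.698 = 1.022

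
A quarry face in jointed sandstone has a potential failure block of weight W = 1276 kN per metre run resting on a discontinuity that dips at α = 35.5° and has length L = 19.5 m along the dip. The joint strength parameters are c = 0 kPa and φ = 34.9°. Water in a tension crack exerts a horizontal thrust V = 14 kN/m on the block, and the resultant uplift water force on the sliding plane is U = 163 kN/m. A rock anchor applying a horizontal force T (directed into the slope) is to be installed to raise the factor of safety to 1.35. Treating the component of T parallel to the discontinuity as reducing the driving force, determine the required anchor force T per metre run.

T = 273 kN/m

Resolving forces along and normal to the sliding plane, with the horizontal anchor force T adding T·sinα to the effective normal force and T·cosα acting up the plane against the driving force:
FS = [cL + (W cosα − U − V sinα + T sinα) tanφ] / [W sinα + V cosα − T cosα]
Without the anchor: N' = 867.7 kN/m, driving T_d = 752.4 kN/m, resisting R = 0·19.5 + 867.7·tan34.9° = 605.3 kN/m, FS = 0.80.
Setting FS = 1.35 and solving for T:
1.35·(752.4 − T cos35.5°) = 605.3 + T sin35.5°·tan34.9°
T·(sin35.5°·tan34.9° + 1.35·cos35.5°) = 1.35·752.4 − 605.3
T·(0.5807·0.6976 + 1.35·0.8141) = 1015.7 − 605.3 = 410.4
T·1.5042 = 410.4
T = 272.8 kN/m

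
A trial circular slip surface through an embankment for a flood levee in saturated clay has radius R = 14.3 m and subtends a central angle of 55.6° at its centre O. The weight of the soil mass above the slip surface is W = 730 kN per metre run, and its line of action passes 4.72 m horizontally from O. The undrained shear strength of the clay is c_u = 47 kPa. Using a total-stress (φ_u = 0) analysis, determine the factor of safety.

FS = 2.71

Taking moments about the centre O, the resisting moment is provided by the undrained shear strength acting along the arc:
Arc length L_a = R·θ = 14.3·(55.6°·π/180) = 14.3·0.9704 = 13.88 m
M_R = c_u·L_a·R = 47·13.88·14.3 = 9326.6 kN·m/m
M_D = W·d = 730·4.72 = 3445.6 kN·m/m
FS = M_R / M_D = 9326.6 / 3445.6 = 2.707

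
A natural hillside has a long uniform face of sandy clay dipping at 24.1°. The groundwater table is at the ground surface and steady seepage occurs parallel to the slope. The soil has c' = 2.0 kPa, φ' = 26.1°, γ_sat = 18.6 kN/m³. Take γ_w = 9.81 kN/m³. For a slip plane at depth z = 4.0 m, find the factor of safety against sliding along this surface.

With seepage parallel to the slope and the water table at the surface, the effective normal stress on the slip plane uses the buoyant unit weight γ' = γ_sat − γ_w while the driving shear stress uses γ_sat:
FS = [c' + γ' z cos²β tanφ'] / [γ_sat z sinβ cosβ]
γ' = 18.6 − 9.81 = 8.79 kN/m³
Numerator = 2.0 + 8.79·4.0·cos²24.1°·tan26.1° = 2.0 + 8.79·4.0·0.8333·0.4899 = 16.353 kPa
Denominator = 18.6·4.0·sin24.1°·cos24.1° = 18.6·4.0·0.4083·0.9128 = 27.732 kPa
FS = 16.353 / 27.732 = 0.590

FS = 0.59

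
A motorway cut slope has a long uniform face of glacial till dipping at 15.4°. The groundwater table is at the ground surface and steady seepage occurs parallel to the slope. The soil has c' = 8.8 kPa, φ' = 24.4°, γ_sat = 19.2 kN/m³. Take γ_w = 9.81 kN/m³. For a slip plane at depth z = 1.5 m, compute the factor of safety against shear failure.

FS = 2.00

With seepage parallel to the slope and the water table at the surface, the effective normal stress on the slip plane uses the buoyant unit weight γ' = γ_sat − γ_w while the driving shear stress uses γ_sat:
FS = [c' + γ' z cos²β tanφ'] / [γ_sat z sinβ cosβ]
γ' = 19.2 − 9.81 = 9.39 kN/m³
Numerator = 8.8 + 9.39·1.5·cos²15.4°·tan24.4° = 8.8 + 9.39·1.5·0.9295·0.4536 = 14.739 kPa
Denominator = 19.2·1.5·sin15.4°·cos15.4° = 19.2·1.5·0.2656·0.9641 = 7.373 kPa
FS = 14.739 / 7.373 = 1.999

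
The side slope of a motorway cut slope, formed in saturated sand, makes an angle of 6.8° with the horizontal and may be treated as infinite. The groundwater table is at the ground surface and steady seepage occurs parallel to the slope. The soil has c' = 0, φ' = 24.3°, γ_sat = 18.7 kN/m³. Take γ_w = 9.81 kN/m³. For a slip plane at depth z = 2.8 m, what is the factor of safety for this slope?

With seepage parallel to the slope and the water table at the surface, the effective normal stress on the slip plane uses the buoyant unit weight γ' = γ_sat − γ_w while the driving shear stress uses γ_sat:
FS = [c' + γ' z cos²β tanφ'] / [γ_sat z sinβ cosβ]
(For c' = 0 this reduces to FS = (γ'/γ_sat)·tanφ'/tanβ.)
γ' = 18.7 − 9.81 = 8.89 kN/m³
Numerator = 0.0 + 8.89·2.8·cos²6.8°·tan24.3° = 0.0 + 8.89·2.8·0.9860·0.4515 = 11.082 kPa
Denominator = 18.7·2.8·sin6.8°·cos6.8° = 18.7·2.8·0.1184·0.9930 = 6.156 kPa
FS = 11.082 / 6.156 = 1.800

FS = 1.80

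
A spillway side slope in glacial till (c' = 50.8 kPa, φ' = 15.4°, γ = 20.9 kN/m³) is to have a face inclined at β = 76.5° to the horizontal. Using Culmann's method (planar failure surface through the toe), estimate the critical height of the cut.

H_c = 17.64 m

Culmann's analysis gives the critical failure plane at α_cr = (β + φ')/2 = (76.5 + 15.4)/2 = 46.0°, and the critical height
H_c = (4c'/γ) · sinβ cosφ' / [1 − cos(β − φ')]
    = (4·50.8/20.9) · sin76.5°·cos15.4° / [1 − cos(61.1°)]
    = 9.722 · 0.9724·0.9641 / [1 − 0.4833]
    = 9.722 · 0.9375 / 0.5167
    = 17.64 m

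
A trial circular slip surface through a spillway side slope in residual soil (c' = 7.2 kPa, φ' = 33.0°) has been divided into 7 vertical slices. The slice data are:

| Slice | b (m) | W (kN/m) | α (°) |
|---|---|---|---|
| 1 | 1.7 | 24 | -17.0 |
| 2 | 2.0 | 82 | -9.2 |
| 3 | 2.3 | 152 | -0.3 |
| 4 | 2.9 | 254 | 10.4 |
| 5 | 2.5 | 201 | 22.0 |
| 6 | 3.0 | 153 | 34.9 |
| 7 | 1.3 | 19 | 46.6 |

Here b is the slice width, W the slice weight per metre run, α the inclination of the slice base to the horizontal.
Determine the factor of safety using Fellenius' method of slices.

Ordinary method of slices: FS = Σ[c'·Δl_i + (W_i cosα_i)·tanφ'] / Σ W_i sinα_i, with Δl_i = b_i / cosα_i.
Slice 1: Δl = 1.7/cos(-17.0°) = 1.778 m; N'_1 = 24·cos(-17.0°) = 23.0; c'Δl = 12.80; W sinα = -7.0
Slice 2: Δl = 2.0/cos(-9.2°) = 2.026 m; N'_2 = 82·cos(-9.2°) = 80.9; c'Δl = 14.59; W sinα = -13.1
Slice 3: Δl = 2.3/cos(-0.3°) = 2.300 m; N'_3 = 152·cos(-0.3°) = 152.0; c'Δl = 16.56; W sinα = -0.8
Slice 4: Δl = 2.9/cos10.4° = 2.948 m; N'_4 = 254·cos10.4° = 249.8; c'Δl = 21.23; W sinα = 45.9
Slice 5: Δl = 2.5/cos22.0° = 2.696 m; N'_5 = 201·cos22.0° = 186.4; c'Δl = 19.41; W sinα = 75.3
Slice 6: Δl = 3.0/cos34.9° = 3.658 m; N'_6 = 153·cos34.9° = 125.5; c'Δl = 26.34; W sinα = 87.5
Slice 7: Δl = 1.3/cos46.6° = 1.892 m; N'_7 = 19·cos46.6° = 13.1; c'Δl = 13.62; W sinα = 13.8
Σc'Δl = 124.5 kN/m; ΣN' = 830.6 kN/m; ΣW sinα = 201.6 kN/m
Resisting = 124.5 + 830.6·tan33.0° = 124.5 + 539.4 = 664.0 kN/m
FS = 664.0 / 201.6 = 3.294

FS = 3.29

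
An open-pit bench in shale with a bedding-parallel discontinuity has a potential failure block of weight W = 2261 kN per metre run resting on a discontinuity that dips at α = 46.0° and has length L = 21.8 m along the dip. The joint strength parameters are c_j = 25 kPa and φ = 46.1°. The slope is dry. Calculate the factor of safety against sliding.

FS = 1.34

Resolving the block weight along and normal to the plane and applying the Mohr–Coulomb strength on the joint:
N' = W cosα = 2261·cos46.0° = 1570.6 kN/m
Driving force T = W sinα = 2261·sin46.0° = 1626.4 kN/m
Resisting force R = c_j·L + N'·tanφ = 25·21.8 + 1570.6·tan46.1° = 545.0 + 1632.1 = 2177.1 kN/m
FS = R / T = 2177.1 / 1626.4 = 1.339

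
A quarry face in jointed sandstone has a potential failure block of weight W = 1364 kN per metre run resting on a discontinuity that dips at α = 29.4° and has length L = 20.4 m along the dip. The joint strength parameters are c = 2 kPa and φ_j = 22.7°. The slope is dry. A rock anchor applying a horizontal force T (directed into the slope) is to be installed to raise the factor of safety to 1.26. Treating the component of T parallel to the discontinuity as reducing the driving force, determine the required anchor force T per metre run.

T = 235 kN/m

Resolving forces along and normal to the sliding plane, with the horizontal anchor force T adding T·sinα to the effective normal force and T·cosα acting up the plane against the driving force:
FS = [cL + (W cosα + T sinα) tanφ_j] / [W sinα − T cosα]
Without the anchor: N' = 1188.3 kN/m, driving T_d = 669.6 kN/m, resisting R = 2·20.4 + 1188.3·tan22.7° = 537.9 kN/m, FS = 0.80.
Setting FS = 1.26 and solving for T:
1.26·(669.6 − T cos29.4°) = 537.9 + T sin29.4°·tan22.7°
T·(sin29.4°·tan22.7° + 1.26·cos29.4°) = 1.26·669.6 − 537.9
T·(0.4909·0.4183 + 1.26·0.8712) = 843.7 − 537.9 = 305.8
T·1.3031 = 305.8
T = 234.7 kN/m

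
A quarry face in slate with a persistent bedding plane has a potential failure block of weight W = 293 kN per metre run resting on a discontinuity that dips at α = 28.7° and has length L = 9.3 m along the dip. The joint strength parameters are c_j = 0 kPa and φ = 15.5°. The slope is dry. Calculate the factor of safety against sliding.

Resolving the block weight along and normal to the plane and applying the Mohr–Coulomb strength on the joint:
N' = W cosα = 293·cos28.7° = 257.0 kN/m
Driving force T = W sinα = 293·sin28.7° = 140.7 kN/m
Resisting force R = c_j·L + N'·tanφ = 0·9.3 + 257.0·tan15.5° = 0.0 + 71.3 = 71.3 kN/m
FS = R / T = 71.3 / 140.7 = 0.507

FS = 0.51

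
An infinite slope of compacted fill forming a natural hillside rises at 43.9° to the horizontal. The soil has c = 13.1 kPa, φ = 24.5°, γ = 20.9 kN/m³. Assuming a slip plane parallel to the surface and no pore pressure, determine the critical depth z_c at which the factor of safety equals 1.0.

z_c = 2.38 m

Setting FS = 1.00 in FS = [c + γz cos²β tanφ] / [γz sinβ cosβ] and solving for z:
z = c / [γ cosβ (FS·sinβ − cosβ·tanφ)]
  = 13.1 / [20.9·cos43.9°·(1.00·sin43.9° − cos43.9°·tan24.5°)]
  = 13.1 / [20.9·0.7206·(1.00·0.6934 − 0.7206·0.4557)]
  = 13.1 / 5.4971 = 2.383 m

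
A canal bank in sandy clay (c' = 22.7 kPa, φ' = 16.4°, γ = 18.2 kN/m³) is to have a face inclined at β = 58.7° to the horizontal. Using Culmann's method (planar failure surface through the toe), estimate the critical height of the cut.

Culmann's analysis gives the critical failure plane at α_cr = (β + φ')/2 = (58.7 + 16.4)/2 = 37.5°, and the critical height
H_c = (4c'/γ) · sinβ cosφ' / [1 − cos(β − φ')]
    = (4·22.7/18.2) · sin58.7°·cos16.4° / [1 − cos(42.3°)]
    = 4.989 · 0.8545·0.9593 / [1 − 0.7396]
    = 4.989 · 0.8197 / 0.2604
    = 15.71 m

H_c = 15.71 m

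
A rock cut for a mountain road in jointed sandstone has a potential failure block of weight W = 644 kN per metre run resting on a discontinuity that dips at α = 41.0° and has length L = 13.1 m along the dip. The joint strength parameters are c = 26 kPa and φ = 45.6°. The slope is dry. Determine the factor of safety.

Resolving the block weight along and normal to the plane and applying the Mohr–Coulomb strength on the joint:
N' = W cosα = 644·cos41.0° = 486.0 kN/m
Driving force T = W sinα = 644·sin41.0° = 422.5 kN/m
Resisting force R = c·L + N'·tanφ = 26·13.1 + 486.0·tan45.6° = 340.6 + 496.3 = 836.9 kN/m
FS = R / T = 836.9 / 422.5 = 1.981

FS = 1.98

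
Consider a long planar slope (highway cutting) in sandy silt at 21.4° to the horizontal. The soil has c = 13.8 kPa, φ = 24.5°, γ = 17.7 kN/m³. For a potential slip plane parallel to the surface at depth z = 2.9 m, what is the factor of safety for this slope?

FS = 1.95

For an infinite slope with a slip plane parallel to the surface (no pore pressure): FS = [c + γz cos²β tanφ] / [γz sinβ cosβ].
γz = 17.7·2.9 = 51.33 kN/m²
Numerator = 13.8 + 51.33·cos²21.4°·tan24.5° = 13.8 + 51.33·0.8669·0.4557 = 34.078 kPa
Denominator = 51.33·sin21.4°·cos21.4° = 51.33·0.3649·0.9311 = 17.438 kPa
FS = 34.078 / 17.438 = 1.954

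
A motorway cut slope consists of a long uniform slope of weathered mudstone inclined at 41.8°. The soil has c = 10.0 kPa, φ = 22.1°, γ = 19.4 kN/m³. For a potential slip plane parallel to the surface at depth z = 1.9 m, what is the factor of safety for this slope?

FS = 1.00

For an infinite slope with a slip plane parallel to the surface (no pore pressure): FS = [c + γz cos²β tanφ] / [γz sinβ cosβ].
γz = 19.4·1.9 = 36.86 kN/m²
Numerator = 10.0 + 36.86·cos²41.8°·tan22.1° = 10.0 + 36.86·0.5557·0.4061 = 18.318 kPa
Denominator = 36.86·sin41.8°·cos41.8° = 36.86·0.6665·0.7455 = 18.315 kPa
FS = 18.318 / 18.315 = 1.000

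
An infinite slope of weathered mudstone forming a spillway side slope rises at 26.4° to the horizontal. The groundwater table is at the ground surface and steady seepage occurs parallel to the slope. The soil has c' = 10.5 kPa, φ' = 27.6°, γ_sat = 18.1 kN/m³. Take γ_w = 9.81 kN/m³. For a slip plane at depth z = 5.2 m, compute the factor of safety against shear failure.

With seepage parallel to the slope and the water table at the surface, the effective normal stress on the slip plane uses the buoyant unit weight γ' = γ_sat − γ_w while the driving shear stress uses γ_sat:
FS = [c' + γ' z cos²β tanφ'] / [γ_sat z sinβ cosβ]
γ' = 18.1 − 9.81 = 8.29 kN/m³
Numerator = 10.5 + 8.29·5.2·cos²26.4°·tan27.6° = 10.5 + 8.29·5.2·0.8023·0.5228 = 28.581 kPa
Denominator = 18.1·5.2·sin26.4°·cos26.4° = 18.1·5.2·0.4446·0.8957 = 37.485 kPa
FS = 28.581 / 37.485 = 0.762

FS = 0.76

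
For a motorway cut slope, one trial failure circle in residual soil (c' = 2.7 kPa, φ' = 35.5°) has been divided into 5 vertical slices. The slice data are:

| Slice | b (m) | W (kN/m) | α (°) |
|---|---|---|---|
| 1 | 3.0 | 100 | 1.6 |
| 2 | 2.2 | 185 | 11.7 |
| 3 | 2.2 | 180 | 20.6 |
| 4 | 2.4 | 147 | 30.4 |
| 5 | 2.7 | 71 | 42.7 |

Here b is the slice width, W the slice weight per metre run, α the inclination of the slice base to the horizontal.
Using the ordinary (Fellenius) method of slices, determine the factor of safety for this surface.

Ordinary method of slices: FS = Σ[c'·Δl_i + (W_i cosα_i)·tanφ'] / Σ W_i sinα_i, with Δl_i = b_i / cosα_i.
Slice 1: Δl = 3.0/cos1.6° = 3.001 m; N'_1 = 100·cos1.6° = 100.0; c'Δl = 8.10; W sinα = 2.8
Slice 2: Δl = 2.2/cos11.7° = 2.247 m; N'_2 = 185·cos11.7° = 181.2; c'Δl = 6.07; W sinα = 37.5
Slice 3: Δl = 2.2/cos20.6° = 2.350 m; N'_3 = 180·cos20.6° = 168.5; c'Δl = 6.35; W sinα = 63.3
Slice 4: Δl = 2.4/cos30.4° = 2.783 m; N'_4 = 147·cos30.4° = 126.8; c'Δl = 7.51; W sinα = 74.4
Slice 5: Δl = 2.7/cos42.7° = 3.674 m; N'_5 = 71·cos42.7° = 52.2; c'Δl = 9.92; W sinα = 48.1
Σc'Δl = 37.9 kN/m; ΣN' = 628.6 kN/m; ΣW sinα = 226.2 kN/m
Resisting = 37.9 + 628.6·tan35.5° = 37.9 + 448.4 = 486.3 kN/m
FS = 486.3 / 226.2 = 2.150

FS = 2.15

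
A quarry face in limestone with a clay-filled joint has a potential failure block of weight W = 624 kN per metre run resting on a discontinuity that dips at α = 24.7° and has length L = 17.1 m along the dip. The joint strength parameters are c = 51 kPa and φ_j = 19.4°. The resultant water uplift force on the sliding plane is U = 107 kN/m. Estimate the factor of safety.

Resolving the block weight along and normal to the plane and applying the Mohr–Coulomb strength on the joint:
N' = W cosα − U = 624·cos24.7° − 107 = 459.9 kN/m
Driving force T = W sinα = 624·sin24.7° = 260.7 kN/m
Resisting force R = c·L + N'·tanφ_j = 51·17.1 + 459.9·tan19.4° = 872.1 + 162.0 = 1034.1 kN/m
FS = R / T = 1034.1 / 260.7 = 3.966

FS = 3.97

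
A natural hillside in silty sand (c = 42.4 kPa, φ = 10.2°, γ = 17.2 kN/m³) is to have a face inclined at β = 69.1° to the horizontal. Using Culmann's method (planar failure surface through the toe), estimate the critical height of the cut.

H_c = 18.75 m

Culmann's analysis gives the critical failure plane at α_cr = (β + φ)/2 = (69.1 + 10.2)/2 = 39.6°, and the critical height
H_c = (4c/γ) · sinβ cosφ / [1 − cos(β − φ)]
    = (4·42.4/17.2) · sin69.1°·cos10.2° / [1 − cos(58.9°)]
    = 9.860 · 0.9342·0.9842 / [1 − 0.5165]
    = 9.860 · 0.9194 / 0.4835
    = 18.75 m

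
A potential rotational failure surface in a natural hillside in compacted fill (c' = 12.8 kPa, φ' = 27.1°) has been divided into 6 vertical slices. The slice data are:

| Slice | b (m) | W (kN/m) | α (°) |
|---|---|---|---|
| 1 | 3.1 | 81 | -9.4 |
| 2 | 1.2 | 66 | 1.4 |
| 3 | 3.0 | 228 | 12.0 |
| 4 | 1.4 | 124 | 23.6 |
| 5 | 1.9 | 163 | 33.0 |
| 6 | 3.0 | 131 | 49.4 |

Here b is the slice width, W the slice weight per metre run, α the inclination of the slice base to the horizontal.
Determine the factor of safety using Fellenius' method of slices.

FS = 2.06

Ordinary method of slices: FS = Σ[c'·Δl_i + (W_i cosα_i)·tanφ'] / Σ W_i sinα_i, with Δl_i = b_i / cosα_i.
Slice 1: Δl = 3.1/cos(-9.4°) = 3.142 m; N'_1 = 81·cos(-9.4°) = 79.9; c'Δl = 40.22; W sinα = -13.2
Slice 2: Δl = 1.2/cos1.4° = 1.200 m; N'_2 = 66·cos1.4° = 66.0; c'Δl = 15.36; W sinα = 1.6
Slice 3: Δl = 3.0/cos12.0° = 3.067 m; N'_3 = 228·cos12.0° = 223.0; c'Δl = 39.26; W sinα = 47.4
Slice 4: Δl = 1.4/cos23.6° = 1.528 m; N'_4 = 124·cos23.6° = 113.6; c'Δl = 19.56; W sinα = 49.6
Slice 5: Δl = 1.9/cos33.0° = 2.265 m; N'_5 = 163·cos33.0° = 136.7; c'Δl = 29.00; W sinα = 88.8
Slice 6: Δl = 3.0/cos49.4° = 4.610 m; N'_6 = 131·cos49.4° = 85.3; c'Δl = 59.01; W sinα = 99.5
Σc'Δl = 202.4 kN/m; ΣN' = 704.5 kN/m; ΣW sinα = 273.7 kN/m
Resisting = 202.4 + 704.5·tan27.1° = 202.4 + 360.5 = 562.9 kN/m
FS = 562.9 / 273.7 = 2.057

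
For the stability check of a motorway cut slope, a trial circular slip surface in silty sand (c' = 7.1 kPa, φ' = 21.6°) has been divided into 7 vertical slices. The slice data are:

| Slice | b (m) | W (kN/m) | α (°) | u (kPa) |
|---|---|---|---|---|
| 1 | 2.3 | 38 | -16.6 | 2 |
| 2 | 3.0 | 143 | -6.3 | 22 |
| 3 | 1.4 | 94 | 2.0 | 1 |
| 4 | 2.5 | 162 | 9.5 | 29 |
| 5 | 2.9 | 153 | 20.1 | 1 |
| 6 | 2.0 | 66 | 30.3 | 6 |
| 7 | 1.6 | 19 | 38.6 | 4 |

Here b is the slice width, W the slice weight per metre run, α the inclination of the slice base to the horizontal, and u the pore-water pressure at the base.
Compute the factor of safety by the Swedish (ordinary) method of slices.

FS = 3.04

Ordinary method of slices: FS = Σ[c'·Δl_i + (W_i cosα_i − u_i·Δl_i)·tanφ'] / Σ W_i sinα_i, with Δl_i = b_i / cosα_i.
Slice 1: Δl = 2.3/cos(-16.6°) = 2.400 m; N'_1 = 38·cos(-16.6°) − 2·2.400 = 31.6; c'Δl = 17.04; W sinα = -10.9
Slice 2: Δl = 3.0/cos(-6.3°) = 3.018 m; N'_2 = 143·cos(-6.3°) − 22·3.018 = 75.7; c'Δl = 21.43; W sinα = -15.7
Slice 3: Δl = 1.4/cos2.0° = 1.401 m; N'_3 = 94·cos2.0° − 1·1.401 = 92.5; c'Δl = 9.95; W sinα = 3.3
Slice 4: Δl = 2.5/cos9.5° = 2.535 m; N'_4 = 162·cos9.5° − 29·2.535 = 86.3; c'Δl = 18.00; W sinα = 26.7
Slice 5: Δl = 2.9/cos20.1° = 3.088 m; N'_5 = 153·cos20.1° − 1·3.088 = 140.6; c'Δl = 21.93; W sinα = 52.6
Slice 6: Δl = 2.0/cos30.3° = 2.316 m; N'_6 = 66·cos30.3° − 6·2.316 = 43.1; c'Δl = 16.45; W sinα = 33.3
Slice 7: Δl = 1.6/cos38.6° = 2.047 m; N'_7 = 19·cos38.6° − 4·2.047 = 6.7; c'Δl = 14.54; W sinα = 11.9
Σc'Δl = 119.3 kN/m; ΣN' = 476.5 kN/m; ΣW sinα = 101.2 kN/m
Resisting = 119.3 + 476.5·tan21.6° = 119.3 + 188.7 = 308.0 kN/m
FS = 308.0 / 101.2 = 3.043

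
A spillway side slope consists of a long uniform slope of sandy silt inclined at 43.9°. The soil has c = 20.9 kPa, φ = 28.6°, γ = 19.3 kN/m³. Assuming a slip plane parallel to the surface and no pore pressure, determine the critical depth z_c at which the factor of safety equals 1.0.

z_c = 5.00 m

Setting FS = 1.00 in FS = [c + γz cos²β tanφ] / [γz sinβ cosβ] and solving for z:
z = c / [γ cosβ (FS·sinβ − cosβ·tanφ)]
  = 20.9 / [19.3·cos43.9°·(1.00·sin43.9° − cos43.9°·tan28.6°)]
  = 20.9 / [19.3·0.7206·(1.00·0.6934 − 0.7206·0.5452)]
  = 20.9 / 4.1796 = 5.001 m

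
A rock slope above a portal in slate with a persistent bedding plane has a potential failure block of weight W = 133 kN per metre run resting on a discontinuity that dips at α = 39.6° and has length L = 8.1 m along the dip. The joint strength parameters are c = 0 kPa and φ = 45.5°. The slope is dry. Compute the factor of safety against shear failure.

FS = 1.23

Resolving the block weight along and normal to the plane and applying the Mohr–Coulomb strength on the joint:
N' = W cosα = 133·cos39.6° = 102.5 kN/m
Driving force T = W sinα = 133·sin39.6° = 84.8 kN/m
Resisting force R = c·L + N'·tanφ = 0·8.1 + 102.5·tan45.5° = 0.0 + 104.3 = 104.3 kN/m
FS = R / T = 104.3 / 84.8 = 1.230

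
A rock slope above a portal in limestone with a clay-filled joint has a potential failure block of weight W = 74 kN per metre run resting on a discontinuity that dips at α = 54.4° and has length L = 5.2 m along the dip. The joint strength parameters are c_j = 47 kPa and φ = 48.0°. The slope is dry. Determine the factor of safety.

Resolving the block weight along and normal to the plane and applying the Mohr–Coulomb strength on the joint:
N' = W cosα = 74·cos54.4° = 43.1 kN/m
Driving force T = W sinα = 74·sin54.4° = 60.2 kN/m
Resisting force R = c_j·L + N'·tanφ = 47·5.2 + 43.1·tan48.0° = 244.4 + 47.8 = 292.2 kN/m
FS = R / T = 292.2 / 60.2 = 4.857

FS = 4.86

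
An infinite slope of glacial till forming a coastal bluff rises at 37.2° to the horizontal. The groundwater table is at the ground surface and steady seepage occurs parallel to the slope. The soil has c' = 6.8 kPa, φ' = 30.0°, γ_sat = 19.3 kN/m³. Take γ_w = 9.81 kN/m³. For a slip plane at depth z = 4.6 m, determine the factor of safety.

With seepage parallel to the slope and the water table at the surface, the effective normal stress on the slip plane uses the buoyant unit weight γ' = γ_sat − γ_w while the driving shear stress uses γ_sat:
FS = [c' + γ' z cos²β tanφ'] / [γ_sat z sinβ cosβ]
γ' = 19.3 − 9.81 = 9.49 kN/m³
Numerator = 6.8 + 9.49·4.6·cos²37.2°·tan30.0° = 6.8 + 9.49·4.6·0.6345·0.5774 = 22.791 kPa
Denominator = 19.3·4.6·sin37.2°·cos37.2° = 19.3·4.6·0.6046·0.7965 = 42.755 kPa
FS = 22.791 / 42.755 = 0.533

FS = 0.53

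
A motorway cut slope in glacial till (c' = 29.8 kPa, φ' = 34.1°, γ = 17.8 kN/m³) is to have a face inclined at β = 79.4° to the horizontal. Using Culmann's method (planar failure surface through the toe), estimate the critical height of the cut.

H_c = 18.38 m

Culmann's analysis gives the critical failure plane at α_cr = (β + φ')/2 = (79.4 + 34.1)/2 = 56.8°, and the critical height
H_c = (4c'/γ) · sinβ cosφ' / [1 − cos(β − φ')]
    = (4·29.8/17.8) · sin79.4°·cos34.1° / [1 − cos(45.3°)]
    = 6.697 · 0.9829·0.8281 / [1 − 0.7034]
    = 6.697 · 0.8139 / 0.2966
    = 18.38 m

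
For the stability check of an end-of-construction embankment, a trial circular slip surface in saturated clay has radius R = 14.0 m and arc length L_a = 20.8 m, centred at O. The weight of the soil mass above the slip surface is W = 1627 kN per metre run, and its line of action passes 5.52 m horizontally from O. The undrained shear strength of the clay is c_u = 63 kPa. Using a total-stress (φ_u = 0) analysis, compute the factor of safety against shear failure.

FS = 2.04

Taking moments about the centre O, the resisting moment is provided by the undrained shear strength acting along the arc:
M_R = c_u·L_a·R = 63·20.80·14.0 = 18345.6 kN·m/m
M_D = W·d = 1627·5.52 = 8981.0 kN·m/m
FS = M_R / M_D = 18345.6 / 8981.0 = 2.043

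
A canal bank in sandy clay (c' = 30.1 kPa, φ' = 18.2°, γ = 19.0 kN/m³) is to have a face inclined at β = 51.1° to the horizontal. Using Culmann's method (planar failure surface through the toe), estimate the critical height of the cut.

Culmann's analysis gives the critical failure plane at α_cr = (β + φ')/2 = (51.1 + 18.2)/2 = 34.6°, and the critical height
H_c = (4c'/γ) · sinβ cosφ' / [1 − cos(β − φ')]
    = (4·30.1/19.0) · sin51.1°·cos18.2° / [1 − cos(32.9°)]
    = 6.337 · 0.7782·0.9500 / [1 − 0.8396]
    = 6.337 · 0.7393 / 0.1604
    = 29.21 m

H_c = 29.21 m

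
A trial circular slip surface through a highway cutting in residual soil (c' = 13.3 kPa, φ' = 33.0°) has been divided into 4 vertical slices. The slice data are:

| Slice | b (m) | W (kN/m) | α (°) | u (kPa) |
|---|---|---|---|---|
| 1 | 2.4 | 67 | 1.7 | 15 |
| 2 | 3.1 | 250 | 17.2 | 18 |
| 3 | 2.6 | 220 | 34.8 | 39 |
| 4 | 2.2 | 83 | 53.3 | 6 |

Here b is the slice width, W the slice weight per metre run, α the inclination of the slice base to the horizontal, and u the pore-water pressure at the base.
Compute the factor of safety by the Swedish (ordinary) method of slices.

FS = 1.34

Ordinary method of slices: FS = Σ[c'·Δl_i + (W_i cosα_i − u_i·Δl_i)·tanφ'] / Σ W_i sinα_i, with Δl_i = b_i / cosα_i.
Slice 1: Δl = 2.4/cos1.7° = 2.401 m; N'_1 = 67·cos1.7° − 15·2.401 = 31.0; c'Δl = 31.93; W sinα = 2.0
Slice 2: Δl = 3.1/cos17.2° = 3.245 m; N'_2 = 250·cos17.2° − 18·3.245 = 180.4; c'Δl = 43.16; W sinα = 73.9
Slice 3: Δl = 2.6/cos34.8° = 3.166 m; N'_3 = 220·cos34.8° − 39·3.166 = 57.2; c'Δl = 42.11; W sinα = 125.6
Slice 4: Δl = 2.2/cos53.3° = 3.681 m; N'_4 = 83·cos53.3° − 6·3.681 = 27.5; c'Δl = 48.96; W sinα = 66.5
Σc'Δl = 166.2 kN/m; ΣN' = 296.0 kN/m; ΣW sinα = 268.0 kN/m
Resisting = 166.2 + 296.0·tan33.0° = 166.2 + 192.3 = 358.4 kN/m
FS = 358.4 / 268.0 = 1.337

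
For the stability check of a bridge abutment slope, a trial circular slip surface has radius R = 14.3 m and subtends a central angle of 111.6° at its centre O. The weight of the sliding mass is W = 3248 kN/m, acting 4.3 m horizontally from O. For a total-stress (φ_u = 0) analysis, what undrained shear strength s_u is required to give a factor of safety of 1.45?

FS = s_u·L_a·R / (W·d), so s_u = FS·W·d / (L_a·R).
Arc length L_a = R·θ = 14.3·(111.6°·π/180) = 14.3·1.9478 = 27.85 m
s_u = 1.45·3248·4.3 / (27.85·14.3) = 20251.3 / 398.30 = 50.84 kPa

s_u = 50.8 kPa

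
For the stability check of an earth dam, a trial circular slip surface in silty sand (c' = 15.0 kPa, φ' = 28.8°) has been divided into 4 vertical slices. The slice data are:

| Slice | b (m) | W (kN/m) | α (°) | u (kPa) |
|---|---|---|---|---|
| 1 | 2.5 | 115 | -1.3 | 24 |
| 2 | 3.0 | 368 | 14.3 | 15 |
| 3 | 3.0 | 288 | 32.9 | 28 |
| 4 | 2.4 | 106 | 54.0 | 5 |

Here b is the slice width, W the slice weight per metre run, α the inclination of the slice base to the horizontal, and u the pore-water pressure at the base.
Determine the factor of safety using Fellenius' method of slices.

Ordinary method of slices: FS = Σ[c'·Δl_i + (W_i cosα_i − u_i·Δl_i)·tanφ'] / Σ W_i sinα_i, with Δl_i = b_i / cosα_i.
Slice 1: Δl = 2.5/cos(-1.3°) = 2.501 m; N'_1 = 115·cos(-1.3°) − 24·2.501 = 55.0; c'Δl = 37.51; W sinα = -2.6
Slice 2: Δl = 3.0/cos14.3° = 3.096 m; N'_2 = 368·cos14.3° − 15·3.096 = 310.2; c'Δl = 46.44; W sinα = 90.9
Slice 3: Δl = 3.0/cos32.9° = 3.573 m; N'_3 = 288·cos32.9° − 28·3.573 = 141.8; c'Δl = 53.60; W sinα = 156.4
Slice 4: Δl = 2.4/cos54.0° = 4.083 m; N'_4 = 106·cos54.0° − 5·4.083 = 41.9; c'Δl = 61.25; W sinα = 85.8
Σc'Δl = 198.8 kN/m; ΣN' = 548.8 kN/m; ΣW sinα = 330.5 kN/m
Resisting = 198.8 + 548.8·tan28.8° = 198.8 + 301.7 = 500.5 kN/m
FS = 500.5 / 330.5 = 1.514

FS = 1.51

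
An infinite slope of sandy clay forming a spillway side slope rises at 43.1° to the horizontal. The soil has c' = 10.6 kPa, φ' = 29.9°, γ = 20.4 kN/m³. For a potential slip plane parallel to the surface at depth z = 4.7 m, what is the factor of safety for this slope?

FS = 0.84

For an infinite slope with a slip plane parallel to the surface (no pore pressure): FS = [c' + γz cos²β tanφ'] / [γz sinβ cosβ].
γz = 20.4·4.7 = 95.88 kN/m²
Numerator = 10.6 + 95.88·cos²43.1°·tan29.9° = 10.6 + 95.88·0.5331·0.5750 = 39.994 kPa
Denominator = 95.88·sin43.1°·cos43.1° = 95.88·0.6833·0.7302 = 47.835 kPa
FS = 39.994 / 47.835 = 0.836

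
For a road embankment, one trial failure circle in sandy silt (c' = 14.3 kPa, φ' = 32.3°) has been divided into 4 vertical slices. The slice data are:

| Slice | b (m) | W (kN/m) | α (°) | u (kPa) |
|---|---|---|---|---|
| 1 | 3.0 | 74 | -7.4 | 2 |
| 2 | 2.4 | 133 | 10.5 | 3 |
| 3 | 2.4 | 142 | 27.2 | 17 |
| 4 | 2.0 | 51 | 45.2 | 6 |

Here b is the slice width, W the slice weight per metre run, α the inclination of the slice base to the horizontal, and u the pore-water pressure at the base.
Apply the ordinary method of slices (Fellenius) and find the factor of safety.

Ordinary method of slices: FS = Σ[c'·Δl_i + (W_i cosα_i − u_i·Δl_i)·tanφ'] / Σ W_i sinα_i, with Δl_i = b_i / cosα_i.
Slice 1: Δl = 3.0/cos(-7.4°) = 3.025 m; N'_1 = 74·cos(-7.4°) − 2·3.025 = 67.3; c'Δl = 43.26; W sinα = -9.5
Slice 2: Δl = 2.4/cos10.5° = 2.441 m; N'_2 = 133·cos10.5° − 3·2.441 = 123.5; c'Δl = 34.90; W sinα = 24.2
Slice 3: Δl = 2.4/cos27.2° = 2.698 m; N'_3 = 142·cos27.2° − 17·2.698 = 80.4; c'Δl = 38.59; W sinα = 64.9
Slice 4: Δl = 2.0/cos45.2° = 2.838 m; N'_4 = 51·cos45.2° − 6·2.838 = 18.9; c'Δl = 40.59; W sinα = 36.2
Σc'Δl = 157.3 kN/m; ΣN' = 290.1 kN/m; ΣW sinα = 115.8 kN/m
Resisting = 157.3 + 290.1·tan32.3° = 157.3 + 183.4 = 340.7 kN/m
FS = 340.7 / 115.8 = 2.942

FS = 2.94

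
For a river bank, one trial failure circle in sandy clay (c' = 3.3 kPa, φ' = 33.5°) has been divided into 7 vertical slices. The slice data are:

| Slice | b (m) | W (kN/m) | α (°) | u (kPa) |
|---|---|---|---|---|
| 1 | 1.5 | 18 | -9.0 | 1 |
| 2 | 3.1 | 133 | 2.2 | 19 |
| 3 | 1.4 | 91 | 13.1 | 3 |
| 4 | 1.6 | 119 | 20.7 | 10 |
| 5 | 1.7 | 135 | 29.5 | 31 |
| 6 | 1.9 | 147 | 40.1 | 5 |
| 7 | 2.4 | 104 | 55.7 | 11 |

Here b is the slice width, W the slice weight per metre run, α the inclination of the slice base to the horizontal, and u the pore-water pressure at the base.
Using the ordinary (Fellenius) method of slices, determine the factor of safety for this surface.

Ordinary method of slices: FS = Σ[c'·Δl_i + (W_i cosα_i − u_i·Δl_i)·tanφ'] / Σ W_i sinα_i, with Δl_i = b_i / cosα_i.
Slice 1: Δl = 1.5/cos(-9.0°) = 1.519 m; N'_1 = 18·cos(-9.0°) − 1·1.519 = 16.3; c'Δl = 5.01; W sinα = -2.8
Slice 2: Δl = 3.1/cos2.2° = 3.102 m; N'_2 = 133·cos2.2° − 19·3.102 = 74.0; c'Δl = 10.24; W sinα = 5.1
Slice 3: Δl = 1.4/cos13.1° = 1.437 m; N'_3 = 91·cos13.1° − 3·1.437 = 84.3; c'Δl = 4.74; W sinα = 20.6
Slice 4: Δl = 1.6/cos20.7° = 1.710 m; N'_4 = 119·cos20.7° − 10·1.710 = 94.2; c'Δl = 5.64; W sinα = 42.1
Slice 5: Δl = 1.7/cos29.5° = 1.953 m; N'_5 = 135·cos29.5° − 31·1.953 = 56.9; c'Δl = 6.45; W sinα = 66.5
Slice 6: Δl = 1.9/cos40.1° = 2.484 m; N'_6 = 147·cos40.1° − 5·2.484 = 100.0; c'Δl = 8.20; W sinα = 94.7
Slice 7: Δl = 2.4/cos55.7° = 4.259 m; N'_7 = 104·cos55.7° − 11·4.259 = 11.8; c'Δl = 14.05; W sinα = 85.9
Σc'Δl = 54.3 kN/m; ΣN' = 437.5 kN/m; ΣW sinα = 312.1 kN/m
Resisting = 54.3 + 437.5·tan33.5° = 54.3 + 289.6 = 343.9 kN/m
FS = 343.9 / 312.1 = 1.102

FS = 1.10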